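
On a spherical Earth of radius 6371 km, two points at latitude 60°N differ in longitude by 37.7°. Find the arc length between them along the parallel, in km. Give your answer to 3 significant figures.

Arc length along a parallel = R cos φ · Δλ (with Δλ in radians).
= 6371 × cos 60° × (37.7° × π/180) = 6371 × 0.5000 × 0.6580 ≈ 2100 km.

2100 km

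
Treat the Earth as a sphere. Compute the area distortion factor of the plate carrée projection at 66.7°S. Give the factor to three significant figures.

In the plate carrée (x = Rλ, y = Rφ), meridians are true-scale (h = 1) and parallels are stretched by k = sec φ.
Areal scale = h·k = 1 × sec φ; at 66.7°, h = 1.000, k = 2.528, so h·k = 2.528.

2.53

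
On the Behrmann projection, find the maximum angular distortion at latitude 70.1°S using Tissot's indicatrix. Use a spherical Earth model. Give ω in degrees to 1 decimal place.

Behrmann is a cylindrical equal-area projection with standard parallels at ±30°. Cylindrical equal-area (φ₀ = 30°): h = cos φ / cos 30° along meridians, k = cos 30° / cos φ along parallels; h·k = 1.
At 70.1°: h = 0.3930, k = 2.544; principal scales a = 2.544, b = 0.3930.
sin(ω/2) = (a − b)/(a + b) = 2.151/2.937 = 0.7324, so ω = 2 arcsin(0.7324) ≈ 94.2°.

94.2°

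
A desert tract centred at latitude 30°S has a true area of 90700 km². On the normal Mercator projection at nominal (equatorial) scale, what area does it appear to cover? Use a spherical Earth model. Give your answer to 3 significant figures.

121000 km²

For Mercator, h = k = sec φ (a conformal cylindrical projection has a single point scale, 1/cos φ).
Areal scale = k² = sec²φ = 1/cos²(30°) = 1/0.8660² = 1.333.
Apparent area = 90700 × 1.333 ≈ 121000 km².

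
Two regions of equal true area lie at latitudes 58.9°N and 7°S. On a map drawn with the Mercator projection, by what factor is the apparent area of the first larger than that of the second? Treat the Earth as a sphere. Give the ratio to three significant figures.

3.69

On Mercator, area is exaggerated by sec²φ = 1/cos²φ.
At 58.9°: sec²(58.9°) = 1/0.5165² = 3.748.
At 7°: sec²(7°) = 1/0.9925² = 1.015.
Ratio = 3.748/1.015 = cos²(7°)/cos²(58.9°) ≈ 3.69.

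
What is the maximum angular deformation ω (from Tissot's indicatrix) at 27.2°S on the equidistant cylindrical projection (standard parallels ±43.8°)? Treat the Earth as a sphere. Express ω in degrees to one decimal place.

In the equirectangular projection with standard parallel φ₀ = 43.8° (x = Rλ cos φ₀, y = Rφ), meridians are true-scale (h = 1) and the parallel scale is k = cos φ₀ / cos φ.
At 27.2°: h = 1.000, k = 0.8115; principal scales a = 1.000, b = 0.8115.
sin(ω/2) = (a − b)/(a + b) = 0.1885/1.811 = 0.1041, so ω = 2 arcsin(0.1041) ≈ 11.9°.

11.9°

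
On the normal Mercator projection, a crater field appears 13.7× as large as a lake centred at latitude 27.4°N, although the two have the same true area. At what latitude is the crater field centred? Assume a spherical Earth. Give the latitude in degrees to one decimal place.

76.1°

For equal true areas on Mercator, apparent areas scale as sec²φ, so the ratio is cos²φ₂ / cos²φ₁.
cos²φ₂ / cos²φ₁ = 13.7  ⇒  cos φ₁ = cos 27.4° / √13.7 = 0.8878/3.701 = 0.2399.
φ₁ = arccos(0.2399) ≈ 76.1°.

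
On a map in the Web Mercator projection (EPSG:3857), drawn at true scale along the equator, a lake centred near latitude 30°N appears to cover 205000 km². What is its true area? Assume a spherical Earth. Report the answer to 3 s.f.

The Mercator projection is conformal; its linear scale factor is the same in every direction and equals sec φ = 1/cos φ.
Areal scale = k² = sec²φ = 1/cos²(30°) = 1/0.8660² = 1.333.
True area = apparent / (areal scale) = 205000 / 1.333 ≈ 154000 km².

154000 km²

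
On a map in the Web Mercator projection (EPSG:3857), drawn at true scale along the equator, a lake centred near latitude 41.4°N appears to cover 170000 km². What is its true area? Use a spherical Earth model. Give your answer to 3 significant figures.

95700 km²

For Mercator, h = k = sec φ (a conformal cylindrical projection has a single point scale, 1/cos φ).
Areal scale = k² = sec²φ = 1/cos²(41.4°) = 1/0.7501² = 1.777.
True area = apparent / (areal scale) = 170000 / 1.777 ≈ 95700 km².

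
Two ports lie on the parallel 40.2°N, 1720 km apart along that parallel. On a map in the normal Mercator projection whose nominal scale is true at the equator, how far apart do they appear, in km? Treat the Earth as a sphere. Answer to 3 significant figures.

For Mercator, h = k = sec φ (a conformal cylindrical projection has a single point scale, 1/cos φ).
Along the parallel, k = sec 40.2° = 1/0.7638 = 1.309.
Map distance = 1720 × 1.309 ≈ 2250 km.

2250 km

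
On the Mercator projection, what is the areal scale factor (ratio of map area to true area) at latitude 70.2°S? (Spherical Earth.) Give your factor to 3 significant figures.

8.72

For Mercator, h = k = sec φ (a conformal cylindrical projection has a single point scale, 1/cos φ).
Areal scale = k² = sec²φ = 1/cos²(70.2°) = 1/0.3387² = 8.715.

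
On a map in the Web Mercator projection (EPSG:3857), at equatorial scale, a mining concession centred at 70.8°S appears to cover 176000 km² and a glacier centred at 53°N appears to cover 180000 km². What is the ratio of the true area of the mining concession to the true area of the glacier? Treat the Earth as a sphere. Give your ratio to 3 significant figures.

0.292

Since Mercator area scale is 1/cos²φ, the true area equals the apparent area multiplied by cos²φ.
True area of mining concession: 176000 × cos²(70.8°) = 176000 × 0.1082 = 19030 km².
True area of glacier: 180000 × cos²(53°) = 180000 × 0.3622 = 65190 km².
Ratio = 19030 / 65190 ≈ 0.292.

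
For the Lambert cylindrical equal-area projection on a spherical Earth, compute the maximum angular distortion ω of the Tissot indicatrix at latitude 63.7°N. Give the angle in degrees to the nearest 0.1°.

84.4°

The Lambert cylindrical equal-area projection is the cylindrical equal-area projection with its standard parallel at the equator (φ₀ = 0). For cylindrical equal-area with standard parallel φ₀, h = cos φ / cos φ₀ and k = cos φ₀ / cos φ, so h·k = 1.
At 63.7°: h = 0.4431, k = 2.257; principal scales a = 2.257, b = 0.4431.
sin(ω/2) = (a − b)/(a + b) = 1.814/2.700 = 0.6718, so ω = 2 arcsin(0.6718) ≈ 84.4°.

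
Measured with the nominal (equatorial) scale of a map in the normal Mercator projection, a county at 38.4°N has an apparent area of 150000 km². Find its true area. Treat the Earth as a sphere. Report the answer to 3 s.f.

92100 km²

The Mercator projection is conformal; its linear scale factor is the same in every direction and equals sec φ = 1/cos φ.
Areal scale = k² = sec²φ = 1/cos²(38.4°) = 1/0.7837² = 1.628.
True area = apparent / (areal scale) = 150000 / 1.628 ≈ 92100 km².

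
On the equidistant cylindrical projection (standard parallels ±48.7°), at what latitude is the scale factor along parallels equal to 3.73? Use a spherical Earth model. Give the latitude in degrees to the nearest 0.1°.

The equidistant cylindrical projection with φ₀ = 48.7° has h = 1 (meridians true) and k = cos φ₀ / cos φ along parallels.
k = cos φ₀ / cos φ = 3.73  ⇒  cos φ = cos 48.7° / 3.73 = 0.1769.
φ = arccos(0.1769) ≈ 79.8°.

79.8°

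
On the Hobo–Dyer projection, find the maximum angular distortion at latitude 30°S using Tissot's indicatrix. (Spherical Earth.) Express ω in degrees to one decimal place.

10.0°

Hobo–Dyer is a cylindrical equal-area projection with standard parallels at ±37.5°. A cylindrical equal-area projection with standard parallel φ₀ has meridian scale h = cos φ / cos φ₀ and parallel scale k = cos φ₀ / cos φ (so areas are preserved, h·k = 1).
At 30°: h = 1.092, k = 0.9161; principal scales a = 1.092, b = 0.9161.
sin(ω/2) = (a − b)/(a + b) = 0.1755/2.008 = 0.08742, so ω = 2 arcsin(0.08742) ≈ 10.0°.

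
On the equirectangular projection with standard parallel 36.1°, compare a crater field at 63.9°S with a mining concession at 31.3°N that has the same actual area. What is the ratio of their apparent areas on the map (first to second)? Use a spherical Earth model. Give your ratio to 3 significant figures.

1.94

The equidistant cylindrical projection with φ₀ = 36.1° has h = 1 (meridians true) and k = cos φ₀ / cos φ along parallels.
Areal scale at 63.9°: h·k = 1.000 × 1.837 = 1.837.
Areal scale at 31.3°: h·k = 1.000 × 0.9456 = 0.9456.
Ratio = 1.837/0.9456 ≈ 1.94.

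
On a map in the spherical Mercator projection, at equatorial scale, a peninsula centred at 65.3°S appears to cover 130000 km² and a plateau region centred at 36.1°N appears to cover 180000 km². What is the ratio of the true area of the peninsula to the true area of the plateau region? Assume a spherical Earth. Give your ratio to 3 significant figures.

0.193

Mercator's areal exaggeration is sec²φ; hence true area = (apparent area) · cos²φ.
True area of peninsula: 130000 × cos²(65.3°) = 130000 × 0.1746 = 22700 km².
True area of plateau region: 180000 × cos²(36.1°) = 180000 × 0.6528 = 117500 km².
Ratio = 22700 / 117500 ≈ 0.193.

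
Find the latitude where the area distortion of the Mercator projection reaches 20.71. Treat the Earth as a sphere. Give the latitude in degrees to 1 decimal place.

77.3°

Mercator areal scale is sec²φ.
sec²φ = 20.71  ⇒  cos²φ = 0.04829  ⇒  cos φ = 0.2197.
φ = arccos(0.2197) ≈ 77.3°.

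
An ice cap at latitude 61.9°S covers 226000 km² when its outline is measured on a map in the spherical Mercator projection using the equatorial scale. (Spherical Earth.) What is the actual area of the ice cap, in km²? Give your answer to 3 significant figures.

For Mercator, h = k = sec φ (a conformal cylindrical projection has a single point scale, 1/cos φ).
Areal scale = k² = sec²φ = 1/cos²(61.9°) = 1/0.4710² = 4.508.
True area = apparent / (areal scale) = 226000 / 4.508 ≈ 50100 km².

50100 km²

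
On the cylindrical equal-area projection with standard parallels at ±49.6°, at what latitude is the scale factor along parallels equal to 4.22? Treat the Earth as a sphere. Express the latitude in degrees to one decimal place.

A cylindrical equal-area projection with standard parallel φ₀ has meridian scale h = cos φ / cos φ₀ and parallel scale k = cos φ₀ / cos φ (so areas are preserved, h·k = 1).
k = cos φ₀ / cos φ = 4.22  ⇒  cos φ = cos 49.6° / 4.22 = 0.1536.
φ = arccos(0.1536) ≈ 81.2°.

81.2°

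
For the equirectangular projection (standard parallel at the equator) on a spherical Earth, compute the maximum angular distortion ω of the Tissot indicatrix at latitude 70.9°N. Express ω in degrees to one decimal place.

For the equirectangular projection with φ₀ = 0 (plate carrée), h = 1 along meridians and k = sec φ along parallels.
At 70.9°: h = 1.000, k = 3.056; principal scales a = 3.056, b = 1.000.
sin(ω/2) = (a − b)/(a + b) = 2.056/4.056 = 0.5069, so ω = 2 arcsin(0.5069) ≈ 60.9°.

60.9°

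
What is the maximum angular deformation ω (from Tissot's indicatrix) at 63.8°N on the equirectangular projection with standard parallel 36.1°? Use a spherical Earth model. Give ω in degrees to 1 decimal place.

With standard parallel φ₀ = 36.1°, the equirectangular projection gives x = Rλ cos φ₀, y = Rφ, so h = 1 and k = cos 36.1° / cos φ.
At 63.8°: h = 1.000, k = 1.830; principal scales a = 1.830, b = 1.000.
sin(ω/2) = (a − b)/(a + b) = 0.8301/2.830 = 0.2933, so ω = 2 arcsin(0.2933) ≈ 34.1°.

34.1°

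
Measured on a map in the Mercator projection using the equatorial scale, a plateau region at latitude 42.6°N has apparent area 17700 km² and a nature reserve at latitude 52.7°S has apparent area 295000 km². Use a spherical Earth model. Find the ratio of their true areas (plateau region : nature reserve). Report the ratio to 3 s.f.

Since Mercator area scale is 1/cos²φ, the true area equals the apparent area multiplied by cos²φ.
True area of plateau region: 17700 × cos²(42.6°) = 17700 × 0.5418 = 9591 km².
True area of nature reserve: 295000 × cos²(52.7°) = 295000 × 0.3672 = 108300 km².
Ratio = 9591 / 108300 ≈ 0.0885.

0.0885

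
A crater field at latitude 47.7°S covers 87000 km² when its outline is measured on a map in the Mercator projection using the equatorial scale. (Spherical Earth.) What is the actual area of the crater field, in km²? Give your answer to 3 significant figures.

The Mercator projection is conformal; its linear scale factor is the same in every direction and equals sec φ = 1/cos φ.
Areal scale = k² = sec²φ = 1/cos²(47.7°) = 1/0.6730² = 2.208.
True area = apparent / (areal scale) = 87000 / 2.208 ≈ 39400 km².

39400 km²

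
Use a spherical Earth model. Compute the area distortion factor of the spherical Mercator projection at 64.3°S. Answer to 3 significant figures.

Mercator is conformal, so the point scale is isotropic: h = k = sec φ = 1/cos φ.
Areal scale = k² = sec²φ = 1/cos²(64.3°) = 1/0.4337² = 5.317.

5.32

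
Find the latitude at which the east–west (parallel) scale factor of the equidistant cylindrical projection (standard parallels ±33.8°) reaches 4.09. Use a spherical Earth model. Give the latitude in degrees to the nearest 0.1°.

The equidistant cylindrical projection with φ₀ = 33.8° has h = 1 (meridians true) and k = cos φ₀ / cos φ along parallels.
k = cos φ₀ / cos φ = 4.09  ⇒  cos φ = cos 33.8° / 4.09 = 0.2032.
φ = arccos(0.2032) ≈ 78.3°.

78.3°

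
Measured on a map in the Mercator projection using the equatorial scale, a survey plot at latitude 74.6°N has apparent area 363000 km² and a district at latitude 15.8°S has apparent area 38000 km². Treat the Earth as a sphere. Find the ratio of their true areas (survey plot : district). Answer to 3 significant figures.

Since Mercator area scale is 1/cos²φ, the true area equals the apparent area multiplied by cos²φ.
True area of survey plot: 363000 × cos²(74.6°) = 363000 × 0.07052 = 25600 km².
True area of district: 38000 × cos²(15.8°) = 38000 × 0.9259 = 35180 km².
Ratio = 25600 / 35180 ≈ 0.728.

0.728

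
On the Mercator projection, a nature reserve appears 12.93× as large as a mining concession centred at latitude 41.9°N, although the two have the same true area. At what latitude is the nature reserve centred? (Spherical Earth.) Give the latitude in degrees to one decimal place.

For equal true areas on Mercator, apparent areas scale as sec²φ, so the ratio is cos²φ₂ / cos²φ₁.
cos²φ₂ / cos²φ₁ = 12.93  ⇒  cos φ₁ = cos 41.9° / √12.93 = 0.7443/3.596 = 0.2070.
φ₁ = arccos(0.2070) ≈ 78.1°.

78.1°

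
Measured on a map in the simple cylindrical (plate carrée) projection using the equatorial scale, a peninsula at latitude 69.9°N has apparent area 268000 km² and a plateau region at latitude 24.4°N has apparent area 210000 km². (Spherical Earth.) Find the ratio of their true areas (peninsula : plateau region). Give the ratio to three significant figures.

0.482

Plate carrée has h = 1 and k = sec φ, giving areal scale sec φ; true area = (apparent area) · cos φ.
True area of peninsula: 268000 × cos(69.9°) = 268000 × 0.3437 = 92100 km².
True area of plateau region: 210000 × cos(24.4°) = 210000 × 0.9107 = 191200 km².
Ratio = 92100 / 191200 ≈ 0.482.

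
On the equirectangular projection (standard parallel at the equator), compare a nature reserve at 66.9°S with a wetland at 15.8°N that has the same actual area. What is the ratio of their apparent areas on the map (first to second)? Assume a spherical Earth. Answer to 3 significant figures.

In the plate carrée (x = Rλ, y = Rφ), meridians are true-scale (h = 1) and parallels are stretched by k = sec φ.
Areal scale at 66.9°: h·k = 1.000 × 2.549 = 2.549.
Areal scale at 15.8°: h·k = 1.000 × 1.039 = 1.039.
Ratio = 2.549/1.039 ≈ 2.45.

2.45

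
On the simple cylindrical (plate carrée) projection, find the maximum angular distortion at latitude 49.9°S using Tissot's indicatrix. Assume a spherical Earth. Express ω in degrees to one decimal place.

25.0°

Plate carrée maps x = Rλ, y = Rφ. The meridian scale is h = 1 and the parallel scale is k = 1/cos φ = sec φ.
At 49.9°: h = 1.000, k = 1.552; principal scales a = 1.552, b = 1.000.
sin(ω/2) = (a − b)/(a + b) = 0.5525/2.552 = 0.2165, so ω = 2 arcsin(0.2165) ≈ 25.0°.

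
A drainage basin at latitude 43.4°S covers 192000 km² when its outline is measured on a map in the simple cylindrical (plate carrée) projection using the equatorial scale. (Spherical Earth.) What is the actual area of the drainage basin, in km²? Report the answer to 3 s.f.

140000 km²

For the equirectangular projection with φ₀ = 0 (plate carrée), h = 1 along meridians and k = sec φ along parallels.
Areal scale = h·k = 1 × sec φ; at 43.4°, h = 1.000, k = 1.376, so h·k = 1.376.
True area = apparent / (areal scale) = 192000 / 1.376 ≈ 140000 km².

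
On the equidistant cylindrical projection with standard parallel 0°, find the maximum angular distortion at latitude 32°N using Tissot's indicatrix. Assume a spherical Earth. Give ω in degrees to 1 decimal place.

9.4°

In the plate carrée (x = Rλ, y = Rφ), meridians are true-scale (h = 1) and parallels are stretched by k = sec φ.
At 32°: h = 1.000, k = 1.179; principal scales a = 1.179, b = 1.000.
sin(ω/2) = (a − b)/(a + b) = 0.1792/2.179 = 0.08222, so ω = 2 arcsin(0.08222) ≈ 9.4°.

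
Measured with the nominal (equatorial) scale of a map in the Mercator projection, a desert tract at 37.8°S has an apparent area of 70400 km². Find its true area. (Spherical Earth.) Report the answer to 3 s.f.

44000 km²

Mercator is conformal, so the point scale is isotropic: h = k = sec φ = 1/cos φ.
Areal scale = k² = sec²φ = 1/cos²(37.8°) = 1/0.7902² = 1.602.
True area = apparent / (areal scale) = 70400 / 1.602 ≈ 44000 km².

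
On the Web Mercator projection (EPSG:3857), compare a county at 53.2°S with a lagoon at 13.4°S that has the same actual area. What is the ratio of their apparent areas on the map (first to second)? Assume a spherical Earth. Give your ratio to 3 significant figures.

2.64

Mercator is conformal with k = sec φ, so areal scale = k² = sec²φ.
At 53.2°: sec²(53.2°) = 1/0.5990² = 2.787.
At 13.4°: sec²(13.4°) = 1/0.9728² = 1.057.
Ratio = 2.787/1.057 = cos²(13.4°)/cos²(53.2°) ≈ 2.64.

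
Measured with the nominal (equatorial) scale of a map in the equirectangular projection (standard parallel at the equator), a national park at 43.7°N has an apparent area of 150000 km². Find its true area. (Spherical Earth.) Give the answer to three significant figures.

In the plate carrée (x = Rλ, y = Rφ), meridians are true-scale (h = 1) and parallels are stretched by k = sec φ.
Areal scale = h·k = 1 × sec φ; at 43.7°, h = 1.000, k = 1.383, so h·k = 1.383.
True area = apparent / (areal scale) = 150000 / 1.383 ≈ 108000 km².

108000 km²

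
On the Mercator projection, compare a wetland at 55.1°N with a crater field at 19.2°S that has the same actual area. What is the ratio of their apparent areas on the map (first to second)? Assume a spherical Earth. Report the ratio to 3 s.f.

2.72

On Mercator, area is exaggerated by sec²φ = 1/cos²φ.
At 55.1°: sec²(55.1°) = 1/0.5721² = 3.055.
At 19.2°: sec²(19.2°) = 1/0.9444² = 1.121.
Ratio = 3.055/1.121 = cos²(19.2°)/cos²(55.1°) ≈ 2.72.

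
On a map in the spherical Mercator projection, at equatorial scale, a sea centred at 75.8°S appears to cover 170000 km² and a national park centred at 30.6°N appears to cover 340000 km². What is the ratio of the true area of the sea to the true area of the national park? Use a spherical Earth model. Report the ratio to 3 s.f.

Mercator's areal exaggeration is sec²φ; hence true area = (apparent area) · cos²φ.
True area of sea: 170000 × cos²(75.8°) = 170000 × 0.06018 = 10230 km².
True area of national park: 340000 × cos²(30.6°) = 340000 × 0.7409 = 251900 km².
Ratio = 10230 / 251900 ≈ 0.0406.

0.0406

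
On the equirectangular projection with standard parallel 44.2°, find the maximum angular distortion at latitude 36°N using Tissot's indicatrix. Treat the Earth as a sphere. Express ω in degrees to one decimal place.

6.9°

The equidistant cylindrical projection with φ₀ = 44.2° has h = 1 (meridians true) and k = cos φ₀ / cos φ along parallels.
At 36°: h = 1.000, k = 0.8862; principal scales a = 1.000, b = 0.8862.
sin(ω/2) = (a − b)/(a + b) = 0.1138/1.886 = 0.06036, so ω = 2 arcsin(0.06036) ≈ 6.9°.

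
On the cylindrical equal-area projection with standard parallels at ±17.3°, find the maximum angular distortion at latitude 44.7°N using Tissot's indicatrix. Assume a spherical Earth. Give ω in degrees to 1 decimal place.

33.3°

Cylindrical equal-area (φ₀ = 17.3°): h = cos φ / cos 17.3° along meridians, k = cos 17.3° / cos φ along parallels; h·k = 1.
At 44.7°: h = 0.7445, k = 1.343; principal scales a = 1.343, b = 0.7445.
sin(ω/2) = (a − b)/(a + b) = 0.5987/2.088 = 0.2868, so ω = 2 arcsin(0.2868) ≈ 33.3°.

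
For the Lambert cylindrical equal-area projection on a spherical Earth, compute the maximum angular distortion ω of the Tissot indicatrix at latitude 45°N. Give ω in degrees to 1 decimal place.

The Lambert cylindrical equal-area projection is the cylindrical equal-area projection with its standard parallel at the equator (φ₀ = 0). A cylindrical equal-area projection with standard parallel φ₀ has meridian scale h = cos φ / cos φ₀ and parallel scale k = cos φ₀ / cos φ (so areas are preserved, h·k = 1).
At 45°: h = 0.7071, k = 1.414; principal scales a = 1.414, b = 0.7071.
sin(ω/2) = (a − b)/(a + b) = 0.7071/2.121 = 0.3333, so ω = 2 arcsin(0.3333) ≈ 38.9°.

38.9°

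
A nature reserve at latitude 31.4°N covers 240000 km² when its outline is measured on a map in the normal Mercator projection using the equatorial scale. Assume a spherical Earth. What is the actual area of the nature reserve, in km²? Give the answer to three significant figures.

175000 km²

The Mercator projection is conformal; its linear scale factor is the same in every direction and equals sec φ = 1/cos φ.
Areal scale = k² = sec²φ = 1/cos²(31.4°) = 1/0.8536² = 1.373.
True area = apparent / (areal scale) = 240000 / 1.373 ≈ 175000 km².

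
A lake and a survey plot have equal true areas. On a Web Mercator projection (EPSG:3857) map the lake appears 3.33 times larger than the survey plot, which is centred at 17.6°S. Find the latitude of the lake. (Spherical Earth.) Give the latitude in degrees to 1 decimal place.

On Mercator, (apparent₁)/(apparent₂) = sec²φ₁ / sec²φ₂ when true areas are equal.
cos²φ₂ / cos²φ₁ = 3.33  ⇒  cos φ₁ = cos 17.6° / √3.33 = 0.9532/1.825 = 0.5223.
φ₁ = arccos(0.5223) ≈ 58.5°.

58.5°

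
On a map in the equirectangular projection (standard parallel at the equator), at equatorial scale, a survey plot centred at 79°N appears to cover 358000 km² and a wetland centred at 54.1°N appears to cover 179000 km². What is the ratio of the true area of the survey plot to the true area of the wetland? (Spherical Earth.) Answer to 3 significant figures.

On the plate carrée, areal scale = h·k = 1 × sec φ, so true area = apparent × cos φ.
True area of survey plot: 358000 × cos(79°) = 358000 × 0.1908 = 68310 km².
True area of wetland: 179000 × cos(54.1°) = 179000 × 0.5864 = 105000 km².
Ratio = 68310 / 105000 ≈ 0.651.

0.651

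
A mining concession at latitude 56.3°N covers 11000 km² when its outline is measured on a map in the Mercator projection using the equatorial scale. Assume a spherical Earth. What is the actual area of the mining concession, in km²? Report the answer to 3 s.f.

3390 km²

The Mercator projection is conformal; its linear scale factor is the same in every direction and equals sec φ = 1/cos φ.
Areal scale = k² = sec²φ = 1/cos²(56.3°) = 1/0.5548² = 3.248.
True area = apparent / (areal scale) = 11000 / 3.248 ≈ 3390 km².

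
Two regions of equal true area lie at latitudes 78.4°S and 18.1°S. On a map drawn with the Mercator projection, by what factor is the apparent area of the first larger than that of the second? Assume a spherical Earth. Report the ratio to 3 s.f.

On Mercator, area is exaggerated by sec²φ = 1/cos²φ.
At 78.4°: sec²(78.4°) = 1/0.2011² = 24.73.
At 18.1°: sec²(18.1°) = 1/0.9505² = 1.107.
Ratio = 24.73/1.107 = cos²(18.1°)/cos²(78.4°) ≈ 22.3.

22.3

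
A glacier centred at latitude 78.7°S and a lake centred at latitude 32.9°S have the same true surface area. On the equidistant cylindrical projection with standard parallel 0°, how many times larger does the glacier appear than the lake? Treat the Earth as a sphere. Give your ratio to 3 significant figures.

In the plate carrée (x = Rλ, y = Rφ), meridians are true-scale (h = 1) and parallels are stretched by k = sec φ.
Areal scale at 78.7°: h·k = 1.000 × 5.103 = 5.103.
Areal scale at 32.9°: h·k = 1.000 × 1.191 = 1.191.
Ratio = 5.103/1.191 ≈ 4.28.

4.28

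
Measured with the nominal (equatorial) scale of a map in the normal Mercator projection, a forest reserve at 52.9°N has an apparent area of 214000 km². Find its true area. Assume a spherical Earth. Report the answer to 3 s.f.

77900 km²

The Mercator projection is conformal; its linear scale factor is the same in every direction and equals sec φ = 1/cos φ.
Areal scale = k² = sec²φ = 1/cos²(52.9°) = 1/0.6032² = 2.748.
True area = apparent / (areal scale) = 214000 / 2.748 ≈ 77900 km².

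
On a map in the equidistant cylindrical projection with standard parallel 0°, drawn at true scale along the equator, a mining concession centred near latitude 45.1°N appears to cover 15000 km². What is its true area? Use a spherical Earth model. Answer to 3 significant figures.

10600 km²

For the equirectangular projection with φ₀ = 0 (plate carrée), h = 1 along meridians and k = sec φ along parallels.
Areal scale = h·k = 1 × sec φ; at 45.1°, h = 1.000, k = 1.417, so h·k = 1.417.
True area = apparent / (areal scale) = 15000 / 1.417 ≈ 10600 km².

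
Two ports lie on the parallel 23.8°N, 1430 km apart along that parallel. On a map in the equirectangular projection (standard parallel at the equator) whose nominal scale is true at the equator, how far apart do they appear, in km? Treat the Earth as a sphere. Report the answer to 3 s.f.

1560 km

Plate carrée maps x = Rλ, y = Rφ. The meridian scale is h = 1 and the parallel scale is k = 1/cos φ = sec φ.
Along the parallel, k = sec 23.8° = 1/0.9150 = 1.093.
Map distance = 1430 × 1.093 ≈ 1560 km.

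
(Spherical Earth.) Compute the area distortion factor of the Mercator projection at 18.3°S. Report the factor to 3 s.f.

1.11

Mercator is conformal, so the point scale is isotropic: h = k = sec φ = 1/cos φ.
Areal scale = k² = sec²φ = 1/cos²(18.3°) = 1/0.9494² = 1.109.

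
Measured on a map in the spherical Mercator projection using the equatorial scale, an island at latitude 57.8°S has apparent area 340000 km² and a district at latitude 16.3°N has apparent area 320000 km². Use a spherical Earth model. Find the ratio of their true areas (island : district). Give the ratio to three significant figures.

On Mercator the areal scale is sec²φ, so true area = apparent × cos²φ.
True area of island: 340000 × cos²(57.8°) = 340000 × 0.2840 = 96550 km².
True area of district: 320000 × cos²(16.3°) = 320000 × 0.9212 = 294800 km².
Ratio = 96550 / 294800 ≈ 0.328.

0.328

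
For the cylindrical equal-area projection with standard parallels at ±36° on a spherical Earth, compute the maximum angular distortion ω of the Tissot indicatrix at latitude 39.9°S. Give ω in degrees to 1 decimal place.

Cylindrical equal-area (φ₀ = 36°): h = cos φ / cos 36° along meridians, k = cos 36° / cos φ along parallels; h·k = 1.
At 39.9°: h = 0.9483, k = 1.055; principal scales a = 1.055, b = 0.9483.
sin(ω/2) = (a − b)/(a + b) = 0.1063/2.003 = 0.05307, so ω = 2 arcsin(0.05307) ≈ 6.1°.

6.1°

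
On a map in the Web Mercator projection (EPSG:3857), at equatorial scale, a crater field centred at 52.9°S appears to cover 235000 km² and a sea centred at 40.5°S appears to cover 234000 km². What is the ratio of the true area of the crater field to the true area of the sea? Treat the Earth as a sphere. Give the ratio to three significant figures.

0.632

Mercator's areal exaggeration is sec²φ; hence true area = (apparent area) · cos²φ.
True area of crater field: 235000 × cos²(52.9°) = 235000 × 0.3639 = 85510 km².
True area of sea: 234000 × cos²(40.5°) = 234000 × 0.5782 = 135300 km².
Ratio = 85510 / 135300 ≈ 0.632.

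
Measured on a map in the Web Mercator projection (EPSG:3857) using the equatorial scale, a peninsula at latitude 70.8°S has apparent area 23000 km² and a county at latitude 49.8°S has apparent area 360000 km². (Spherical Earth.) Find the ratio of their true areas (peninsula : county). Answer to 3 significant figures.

Since Mercator area scale is 1/cos²φ, the true area equals the apparent area multiplied by cos²φ.
True area of peninsula: 23000 × cos²(70.8°) = 23000 × 0.1082 = 2488 km².
True area of county: 360000 × cos²(49.8°) = 360000 × 0.4166 = 150000 km².
Ratio = 2488 / 150000 ≈ 0.0166.

0.0166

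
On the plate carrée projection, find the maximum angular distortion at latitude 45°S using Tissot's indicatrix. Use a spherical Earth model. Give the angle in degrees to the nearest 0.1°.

19.8°

Plate carrée maps x = Rλ, y = Rφ. The meridian scale is h = 1 and the parallel scale is k = 1/cos φ = sec φ.
At 45°: h = 1.000, k = 1.414; principal scales a = 1.414, b = 1.000.
sin(ω/2) = (a − b)/(a + b) = 0.4142/2.414 = 0.1716, so ω = 2 arcsin(0.1716) ≈ 19.8°.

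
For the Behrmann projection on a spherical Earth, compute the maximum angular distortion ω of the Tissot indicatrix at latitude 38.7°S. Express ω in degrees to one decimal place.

Behrmann is a cylindrical equal-area projection with standard parallels at ±30°. A cylindrical equal-area projection with standard parallel φ₀ has meridian scale h = cos φ / cos φ₀ and parallel scale k = cos φ₀ / cos φ (so areas are preserved, h·k = 1).
At 38.7°: h = 0.9012, k = 1.110; principal scales a = 1.110, b = 0.9012.
sin(ω/2) = (a − b)/(a + b) = 0.2085/2.011 = 0.1037, so ω = 2 arcsin(0.1037) ≈ 11.9°.

11.9°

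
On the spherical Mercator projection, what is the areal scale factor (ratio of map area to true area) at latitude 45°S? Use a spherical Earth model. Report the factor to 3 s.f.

Mercator is conformal, so the point scale is isotropic: h = k = sec φ = 1/cos φ.
Areal scale = k² = sec²φ = 1/cos²(45°) = 1/0.7071² = 2.000.

2.00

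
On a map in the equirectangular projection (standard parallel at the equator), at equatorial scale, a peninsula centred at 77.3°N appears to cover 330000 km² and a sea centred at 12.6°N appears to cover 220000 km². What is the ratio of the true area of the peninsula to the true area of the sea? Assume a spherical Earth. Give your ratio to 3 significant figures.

0.338

Plate carrée has h = 1 and k = sec φ, giving areal scale sec φ; true area = (apparent area) · cos φ.
True area of peninsula: 330000 × cos(77.3°) = 330000 × 0.2198 = 72550 km².
True area of sea: 220000 × cos(12.6°) = 220000 × 0.9759 = 214700 km².
Ratio = 72550 / 214700 ≈ 0.338.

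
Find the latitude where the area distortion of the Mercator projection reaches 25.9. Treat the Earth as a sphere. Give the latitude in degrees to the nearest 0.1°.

78.7°

Mercator areal scale is sec²φ.
sec²φ = 25.9  ⇒  cos²φ = 0.03861  ⇒  cos φ = 0.1965.
φ = arccos(0.1965) ≈ 78.7°.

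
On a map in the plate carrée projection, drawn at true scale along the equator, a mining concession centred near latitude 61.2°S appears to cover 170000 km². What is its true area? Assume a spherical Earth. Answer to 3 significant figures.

In the plate carrée (x = Rλ, y = Rφ), meridians are true-scale (h = 1) and parallels are stretched by k = sec φ.
Areal scale = h·k = 1 × sec φ; at 61.2°, h = 1.000, k = 2.076, so h·k = 2.076.
True area = apparent / (areal scale) = 170000 / 2.076 ≈ 81900 km².

81900 km²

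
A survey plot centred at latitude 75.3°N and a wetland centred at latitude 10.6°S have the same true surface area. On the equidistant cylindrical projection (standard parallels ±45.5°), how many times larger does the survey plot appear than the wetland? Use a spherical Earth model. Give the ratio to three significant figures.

3.87

With standard parallel φ₀ = 45.5°, the equirectangular projection gives x = Rλ cos φ₀, y = Rφ, so h = 1 and k = cos 45.5° / cos φ.
Areal scale at 75.3°: h·k = 1.000 × 2.762 = 2.762.
Areal scale at 10.6°: h·k = 1.000 × 0.7131 = 0.7131.
Ratio = 2.762/0.7131 ≈ 3.87.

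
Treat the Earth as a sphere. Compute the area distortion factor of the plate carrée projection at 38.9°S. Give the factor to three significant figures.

For the equirectangular projection with φ₀ = 0 (plate carrée), h = 1 along meridians and k = sec φ along parallels.
Areal scale = h·k = 1 × sec φ; at 38.9°, h = 1.000, k = 1.285, so h·k = 1.285.

1.28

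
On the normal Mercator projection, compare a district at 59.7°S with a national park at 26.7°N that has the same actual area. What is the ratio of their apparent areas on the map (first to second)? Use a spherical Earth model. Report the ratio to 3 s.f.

3.14

On Mercator, area is exaggerated by sec²φ = 1/cos²φ.
At 59.7°: sec²(59.7°) = 1/0.5045² = 3.929.
At 26.7°: sec²(26.7°) = 1/0.8934² = 1.253.
Ratio = 3.929/1.253 = cos²(26.7°)/cos²(59.7°) ≈ 3.14.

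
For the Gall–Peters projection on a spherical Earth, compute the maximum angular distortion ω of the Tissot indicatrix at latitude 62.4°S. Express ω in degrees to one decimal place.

47.1°

Gall–Peters is a cylindrical equal-area projection with standard parallels at ±45°. For cylindrical equal-area with standard parallel φ₀, h = cos φ / cos φ₀ and k = cos φ₀ / cos φ, so h·k = 1.
At 62.4°: h = 0.6552, k = 1.526; principal scales a = 1.526, b = 0.6552.
sin(ω/2) = (a − b)/(a + b) = 0.8711/2.181 = 0.3993, so ω = 2 arcsin(0.3993) ≈ 47.1°.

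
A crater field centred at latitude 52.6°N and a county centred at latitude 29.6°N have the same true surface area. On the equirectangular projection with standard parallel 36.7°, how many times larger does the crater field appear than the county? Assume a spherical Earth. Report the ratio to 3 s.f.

The equidistant cylindrical projection with φ₀ = 36.7° has h = 1 (meridians true) and k = cos φ₀ / cos φ along parallels.
Areal scale at 52.6°: h·k = 1.000 × 1.320 = 1.320.
Areal scale at 29.6°: h·k = 1.000 × 0.9221 = 0.9221.
Ratio = 1.320/0.9221 ≈ 1.43.

1.43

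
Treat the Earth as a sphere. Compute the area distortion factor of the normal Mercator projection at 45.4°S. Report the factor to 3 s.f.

Mercator is conformal, so the point scale is isotropic: h = k = sec φ = 1/cos φ.
Areal scale = k² = sec²φ = 1/cos²(45.4°) = 1/0.7022² = 2.028.

2.03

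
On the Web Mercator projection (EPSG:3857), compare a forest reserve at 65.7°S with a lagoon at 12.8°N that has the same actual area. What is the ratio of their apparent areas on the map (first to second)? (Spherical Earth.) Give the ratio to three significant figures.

Mercator areal scale is sec²φ.
At 65.7°: sec²(65.7°) = 1/0.4115² = 5.905.
At 12.8°: sec²(12.8°) = 1/0.9751² = 1.052.
Ratio = 5.905/1.052 = cos²(12.8°)/cos²(65.7°) ≈ 5.62.

5.62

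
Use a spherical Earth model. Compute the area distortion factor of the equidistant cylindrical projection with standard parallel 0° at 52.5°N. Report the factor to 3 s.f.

1.64

In the plate carrée (x = Rλ, y = Rφ), meridians are true-scale (h = 1) and parallels are stretched by k = sec φ.
Areal scale = h·k = 1 × sec φ; at 52.5°, h = 1.000, k = 1.643, so h·k = 1.643.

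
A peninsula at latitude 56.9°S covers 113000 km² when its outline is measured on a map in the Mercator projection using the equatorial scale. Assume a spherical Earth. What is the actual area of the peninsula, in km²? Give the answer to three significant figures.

The Mercator projection is conformal; its linear scale factor is the same in every direction and equals sec φ = 1/cos φ.
Areal scale = k² = sec²φ = 1/cos²(56.9°) = 1/0.5461² = 3.353.
True area = apparent / (areal scale) = 113000 / 3.353 ≈ 33700 km².

33700 km²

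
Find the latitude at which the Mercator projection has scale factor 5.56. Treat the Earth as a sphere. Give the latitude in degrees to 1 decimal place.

79.6°

Mercator scale is k = sec φ = 1/cos φ.
1/cos φ = 5.56  ⇒  cos φ = 0.1799  ⇒  φ = arccos(0.1799) ≈ 79.6°.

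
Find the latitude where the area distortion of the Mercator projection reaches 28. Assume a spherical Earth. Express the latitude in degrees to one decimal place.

Mercator areal scale is sec²φ.
sec²φ = 28  ⇒  cos²φ = 0.03571  ⇒  cos φ = 0.1890.
φ = arccos(0.1890) ≈ 79.1°.

79.1°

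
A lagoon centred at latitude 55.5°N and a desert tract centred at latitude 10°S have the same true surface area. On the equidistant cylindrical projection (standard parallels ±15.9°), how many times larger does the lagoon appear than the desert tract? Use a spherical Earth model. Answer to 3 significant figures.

1.74

The equidistant cylindrical projection with φ₀ = 15.9° has h = 1 (meridians true) and k = cos φ₀ / cos φ along parallels.
Areal scale at 55.5°: h·k = 1.000 × 1.698 = 1.698.
Areal scale at 10°: h·k = 1.000 × 0.9766 = 0.9766.
Ratio = 1.698/0.9766 ≈ 1.74.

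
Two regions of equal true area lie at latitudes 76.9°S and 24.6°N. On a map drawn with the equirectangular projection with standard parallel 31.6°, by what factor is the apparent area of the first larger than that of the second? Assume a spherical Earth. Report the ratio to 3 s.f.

4.01

With standard parallel φ₀ = 31.6°, the equirectangular projection gives x = Rλ cos φ₀, y = Rφ, so h = 1 and k = cos 31.6° / cos φ.
Areal scale at 76.9°: h·k = 1.000 × 3.758 = 3.758.
Areal scale at 24.6°: h·k = 1.000 × 0.9368 = 0.9368.
Ratio = 3.758/0.9368 ≈ 4.01.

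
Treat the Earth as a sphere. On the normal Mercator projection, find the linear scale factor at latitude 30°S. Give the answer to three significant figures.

The Mercator projection is conformal; its linear scale factor is the same in every direction and equals sec φ = 1/cos φ.
k = 1/cos 30° = 1/0.8660 = 1.155.

1.15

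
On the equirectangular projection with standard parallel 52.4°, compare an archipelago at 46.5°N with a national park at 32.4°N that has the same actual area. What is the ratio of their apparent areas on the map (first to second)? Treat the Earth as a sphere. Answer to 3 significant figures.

The equidistant cylindrical projection with φ₀ = 52.4° has h = 1 (meridians true) and k = cos φ₀ / cos φ along parallels.
Areal scale at 46.5°: h·k = 1.000 × 0.8864 = 0.8864.
Areal scale at 32.4°: h·k = 1.000 × 0.7226 = 0.7226.
Ratio = 0.8864/0.7226 ≈ 1.23.

1.23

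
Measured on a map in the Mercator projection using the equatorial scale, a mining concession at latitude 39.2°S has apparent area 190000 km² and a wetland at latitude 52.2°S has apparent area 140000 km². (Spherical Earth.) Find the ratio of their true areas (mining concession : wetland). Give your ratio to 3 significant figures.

2.17

Since Mercator area scale is 1/cos²φ, the true area equals the apparent area multiplied by cos²φ.
True area of mining concession: 190000 × cos²(39.2°) = 190000 × 0.6005 = 114100 km².
True area of wetland: 140000 × cos²(52.2°) = 140000 × 0.3757 = 52590 km².
Ratio = 114100 / 52590 ≈ 2.17.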